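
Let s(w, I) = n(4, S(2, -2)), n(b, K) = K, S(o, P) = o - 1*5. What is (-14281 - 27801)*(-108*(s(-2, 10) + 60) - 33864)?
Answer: 1684121640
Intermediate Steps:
S(o, P) = -5 + o (S(o, P) = o - 5 = -5 + o)
s(w, I) = -3 (s(w, I) = -5 + 2 = -3)
(-14281 - 27801)*(-108*(s(-2, 10) + 60) - 33864) = (-14281 - 27801)*(-108*(-3 + 60) - 33864) = -42082*(-108*57 - 33864) = -42082*(-6156 - 33864) = -42082*(-40020) = 1684121640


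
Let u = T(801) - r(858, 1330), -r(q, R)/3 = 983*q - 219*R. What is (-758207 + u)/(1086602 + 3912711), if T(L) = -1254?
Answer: 896971/4999313 ≈ 0.17942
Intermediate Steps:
r(q, R) = -2949*q + 657*R (r(q, R) = -3*(983*q - 219*R) = -3*(-219*R + 983*q) = -2949*q + 657*R)
u = 1655178 (u = -1254 - (-2949*858 + 657*1330) = -1254 - (-2530242 + 873810) = -1254 - 1*(-1656432) = -1254 + 1656432 = 1655178)
(-758207 + u)/(1086602 + 3912711) = (-758207 + 1655178)/(1086602 + 3912711) = 896971/4999313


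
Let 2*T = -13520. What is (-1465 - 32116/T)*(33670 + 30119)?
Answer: -157419833769/1690 ≈ -9.3148e+7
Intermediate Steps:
T = -6760 (T = (½)*(-13520) = -6760)
(-1465 - 32116/T)*(33670 + 30119) = (-1465 - 32116/(-6760))*(33670 + 30119) = (-1465 - 32116*(-1/6760))*63789 = (-1465 + 8029/1690)*63789 = -2467821/1690*63789 = -157419833769/1690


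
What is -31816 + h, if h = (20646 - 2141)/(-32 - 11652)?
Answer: -371756649/11684 ≈ -31818.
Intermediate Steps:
h = -18505/11684 (h = 18505/(-11684) = 18505*(-1/11684) = -18505/11684 ≈ -1.5838)
-31816 + h = -31816 - 18505/11684 = -371756649/11684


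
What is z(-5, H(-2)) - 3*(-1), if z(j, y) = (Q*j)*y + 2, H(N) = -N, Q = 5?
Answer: -45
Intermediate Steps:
z(j, y) = 2 + 5*j*y (z(j, y) = (5*j)*y + 2 = 5*j*y + 2 = 2 + 5*j*y)
z(-5, H(-2)) - 3*(-1) = (2 + 5*(-5)*(-1*(-2))) - 3*(-1) = (2 + 5*(-5)*2) + 3 = (2 - 50) + 3 = -48 + 3 = -45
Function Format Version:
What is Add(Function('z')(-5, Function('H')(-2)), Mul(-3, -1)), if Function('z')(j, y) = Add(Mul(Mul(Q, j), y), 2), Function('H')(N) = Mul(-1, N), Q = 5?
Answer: -45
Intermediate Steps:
Function('z')(j, y) = Add(2, Mul(5, j, y)) (Function('z')(j, y) = Add(Mul(Mul(5, j), y), 2) = Add(Mul(5, j, y), 2) = Add(2, Mul(5, j, y)))
Add(Function('z')(-5, Function('H')(-2)), Mul(-3, -1)) = Add(Add(2, Mul(5, -5, Mul(-1, -2))), Mul(-3, -1)) = Add(Add(2, Mul(5, -5, 2)), 3) = Add(Add(2, -50), 3) = Add(-48, 3) = -45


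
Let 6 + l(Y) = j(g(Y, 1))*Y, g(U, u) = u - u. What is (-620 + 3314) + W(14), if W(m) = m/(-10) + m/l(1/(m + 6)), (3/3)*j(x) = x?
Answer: 40354/15 ≈ 2690.3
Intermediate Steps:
g(U, u) = 0
j(x) = x
l(Y) = -6 (l(Y) = -6 + 0*Y = -6 + 0 = -6)
W(m) = -4*m/15 (W(m) = m/(-10) + m/(-6) = m*(-⅒) + m*(-⅙) = -m/10 - m/6 = -4*m/15)
(-620 + 3314) + W(14) = (-620 + 3314) - 4/15*14 = 2694 - 56/15 = 40354/15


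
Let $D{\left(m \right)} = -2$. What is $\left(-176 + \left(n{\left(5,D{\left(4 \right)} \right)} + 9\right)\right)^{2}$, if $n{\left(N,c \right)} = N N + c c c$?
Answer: $22500$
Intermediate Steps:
$n{\left(N,c \right)} = N^{2} + c^{3}$ ($n{\left(N,c \right)} = N^{2} + c^{2} c = N^{2} + c^{3}$)
$\left(-176 + \left(n{\left(5,D{\left(4 \right)} \right)} + 9\right)\right)^{2} = \left(-176 + \left(\left(5^{2} + \left(-2\right)^{3}\right) + 9\right)\right)^{2} = \left(-176 + \left(\left(25 - 8\right) + 9\right)\right)^{2} = \left(-176 + \left(17 + 9\right)\right)^{2} = \left(-176 + 26\right)^{2} = \left(-150\right)^{2} = 22500$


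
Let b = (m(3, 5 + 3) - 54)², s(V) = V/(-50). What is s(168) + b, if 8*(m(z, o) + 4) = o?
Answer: 81141/25 ≈ 3245.6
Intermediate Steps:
m(z, o) = -4 + o/8
s(V) = -V/50 (s(V) = V*(-1/50) = -V/50)
b = 3249 (b = ((-4 + (5 + 3)/8) - 54)² = ((-4 + (⅛)*8) - 54)² = ((-4 + 1) - 54)² = (-3 - 54)² = (-57)² = 3249)
s(168) + b = -1/50*168 + 3249 = -84/25 + 3249 = 81141/25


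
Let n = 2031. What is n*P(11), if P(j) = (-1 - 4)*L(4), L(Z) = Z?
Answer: -40620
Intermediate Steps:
P(j) = -20 (P(j) = (-1 - 4)*4 = -5*4 = -20)
n*P(11) = 2031*(-20) = -40620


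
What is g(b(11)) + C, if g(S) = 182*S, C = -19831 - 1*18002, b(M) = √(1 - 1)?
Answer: -37833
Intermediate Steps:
b(M) = 0 (b(M) = √0 = 0)
C = -37833 (C = -19831 - 18002 = -37833)
g(b(11)) + C = 182*0 - 37833 = 0 - 37833 = -37833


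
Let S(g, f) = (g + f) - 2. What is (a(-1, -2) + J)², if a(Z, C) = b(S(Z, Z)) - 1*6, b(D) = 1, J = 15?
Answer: 100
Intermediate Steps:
S(g, f) = -2 + f + g (S(g, f) = (f + g) - 2 = -2 + f + g)
a(Z, C) = -5 (a(Z, C) = 1 - 1*6 = 1 - 6 = -5)
(a(-1, -2) + J)² = (-5 + 15)² = 10² = 100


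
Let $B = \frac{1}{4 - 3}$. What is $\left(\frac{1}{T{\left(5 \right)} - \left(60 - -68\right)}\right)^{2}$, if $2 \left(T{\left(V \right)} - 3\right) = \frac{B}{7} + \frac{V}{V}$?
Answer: $\frac{49}{758641} \approx 6.4589 \cdot 10^{-5}$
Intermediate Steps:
$B = 1$ ($B = 1^{-1} = 1$)
$T{\left(V \right)} = \frac{25}{7}$ ($T{\left(V \right)} = 3 + \frac{1 \cdot \frac{1}{7} + \frac{V}{V}}{2} = 3 + \frac{1 \cdot \frac{1}{7} + 1}{2} = 3 + \frac{\frac{1}{7} + 1}{2} = 3 + \frac{1}{2} \cdot \frac{8}{7} = 3 + \frac{4}{7} = \frac{25}{7}$)
$\left(\frac{1}{T{\left(5 \right)} - \left(60 - -68\right)}\right)^{2} = \left(\frac{1}{\frac{25}{7} - \left(60 - -68\right)}\right)^{2} = \left(\frac{1}{\frac{25}{7} - \left(60 + 68\right)}\right)^{2} = \left(\frac{1}{\frac{25}{7} - 128}\right)^{2} = \left(\frac{1}{- \frac{871}{7}}\right)^{2} = \left(- \frac{7}{871}\right)^{2} = \frac{49}{758641}$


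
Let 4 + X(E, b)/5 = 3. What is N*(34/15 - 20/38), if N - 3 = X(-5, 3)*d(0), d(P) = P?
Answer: 496/95 ≈ 5.2211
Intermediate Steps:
X(E, b) = -5 (X(E, b) = -20 + 5*3 = -20 + 15 = -5)
N = 3 (N = 3 - 5*0 = 3 + 0 = 3)
N*(34/15 - 20/38) = 3*(34/15 - 20/38) = 3*(34*(1/15) - 20*1/38) = 3*(34/15 - 10/19) = 3*(496/285) = 496/95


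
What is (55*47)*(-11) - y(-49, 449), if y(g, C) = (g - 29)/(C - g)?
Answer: -2360092/83 ≈ -28435.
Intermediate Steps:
y(g, C) = (-29 + g)/(C - g)
(55*47)*(-11) - y(-49, 449) = (55*47)*(-11) - (-29 - 49)/(449 - 1*(-49)) = 2585*(-11) - (-78)/(449 + 49) = -28435 - (-78)/498 = -28435 - 1*(-13/83) = -28435 + 13/83 = -2360092/83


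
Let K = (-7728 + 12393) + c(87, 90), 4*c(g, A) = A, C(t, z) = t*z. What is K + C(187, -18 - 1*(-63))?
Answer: 26205/2 ≈ 13103.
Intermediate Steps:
c(g, A) = A/4
K = 9375/2 (K = (-7728 + 12393) + (¼)*90 = 4665 + 45/2 = 9375/2 ≈ 4687.5)
K + C(187, -18 - 1*(-63)) = 9375/2 + 187*(-18 - 1*(-63)) = 9375/2 + 187*(-18 + 63) = 9375/2 + 187*45 = 9375/2 + 8415 = 26205/2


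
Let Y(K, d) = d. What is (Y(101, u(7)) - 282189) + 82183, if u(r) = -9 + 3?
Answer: -200012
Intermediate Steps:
u(r) = -6
(Y(101, u(7)) - 282189) + 82183 = (-6 - 282189) + 82183 = -282195 + 82183 = -200012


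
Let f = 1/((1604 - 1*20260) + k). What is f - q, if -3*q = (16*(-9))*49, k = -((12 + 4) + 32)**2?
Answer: -49297921/20960 ≈ -2352.0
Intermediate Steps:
k = -2304 (k = -(16 + 32)**2 = -1*48**2 = -1*2304 = -2304)
q = 2352 (q = -16*(-9)*49/3 = -(-48)*49 = -1/3*(-7056) = 2352)
f = -1/20960 (f = 1/((1604 - 1*20260) - 2304) = 1/((1604 - 20260) - 2304) = 1/(-18656 - 2304) = 1/(-20960) = -1/20960 ≈ -4.7710e-5)
f - q = -1/20960 - 1*2352 = -1/20960 - 2352 = -49297921/20960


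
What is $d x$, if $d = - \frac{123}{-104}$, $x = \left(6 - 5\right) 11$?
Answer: $\frac{1353}{104} \approx 13.01$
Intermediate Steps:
$x = 11$ ($x = \left(6 - 5\right) 11 = 1 \cdot 11 = 11$)
$d = \frac{123}{104}$ ($d = \left(-123\right) \left(- \frac{1}{104}\right) = \frac{123}{104} \approx 1.1827$)
$d x = \frac{123}{104} \cdot 11 = \frac{1353}{104}$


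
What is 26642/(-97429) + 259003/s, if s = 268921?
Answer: 18069810005/26200704109 ≈ 0.68967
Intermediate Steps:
26642/(-97429) + 259003/s = 26642/(-97429) + 259003/268921 = 26642*(-1/97429) + 259003*(1/268921) = -26642/97429 + 259003/268921 = 18069810005/26200704109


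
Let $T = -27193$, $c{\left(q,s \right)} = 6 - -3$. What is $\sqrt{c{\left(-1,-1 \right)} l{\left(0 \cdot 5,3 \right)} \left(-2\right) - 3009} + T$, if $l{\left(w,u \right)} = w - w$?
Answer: $-27193 + i \sqrt{3009} \approx -27193.0 + 54.854 i$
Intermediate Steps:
$c{\left(q,s \right)} = 9$ ($c{\left(q,s \right)} = 6 + 3 = 9$)
$l{\left(w,u \right)} = 0$
$\sqrt{c{\left(-1,-1 \right)} l{\left(0 \cdot 5,3 \right)} \left(-2\right) - 3009} + T = \sqrt{9 \cdot 0 \left(-2\right) - 3009} - 27193 = \sqrt{0 \left(-2\right) - 3009} - 27193 = \sqrt{0 - 3009} - 27193 = \sqrt{-3009} - 27193 = i \sqrt{3009} - 27193 = -27193 + i \sqrt{3009}$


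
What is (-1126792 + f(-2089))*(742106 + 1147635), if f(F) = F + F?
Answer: -2137240378770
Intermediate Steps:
f(F) = 2*F
(-1126792 + f(-2089))*(742106 + 1147635) = (-1126792 + 2*(-2089))*(742106 + 1147635) = (-1126792 - 4178)*1889741 = -1130970*1889741 = -2137240378770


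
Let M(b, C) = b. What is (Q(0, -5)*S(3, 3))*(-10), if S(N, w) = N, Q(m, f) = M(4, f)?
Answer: -120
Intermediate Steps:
Q(m, f) = 4
(Q(0, -5)*S(3, 3))*(-10) = (4*3)*(-10) = 12*(-10) = -120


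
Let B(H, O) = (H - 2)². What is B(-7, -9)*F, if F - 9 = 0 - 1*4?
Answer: 405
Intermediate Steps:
F = 5 (F = 9 + (0 - 1*4) = 9 + (0 - 4) = 9 - 4 = 5)
B(H, O) = (-2 + H)²
B(-7, -9)*F = (-2 - 7)²*5 = (-9)²*5 = 81*5 = 405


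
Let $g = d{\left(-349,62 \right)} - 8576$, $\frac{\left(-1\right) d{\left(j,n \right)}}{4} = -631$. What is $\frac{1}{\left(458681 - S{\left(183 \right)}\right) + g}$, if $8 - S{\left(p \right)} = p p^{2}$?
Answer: $\frac{1}{6581108} \approx 1.5195 \cdot 10^{-7}$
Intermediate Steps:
$S{\left(p \right)} = 8 - p^{3}$ ($S{\left(p \right)} = 8 - p p^{2} = 8 - p^{3}$)
$d{\left(j,n \right)} = 2524$ ($d{\left(j,n \right)} = \left(-4\right) \left(-631\right) = 2524$)
$g = -6052$ ($g = 2524 - 8576 = -6052$)
$\frac{1}{\left(458681 - S{\left(183 \right)}\right) + g} = \frac{1}{\left(458681 - \left(8 - 183^{3}\right)\right) - 6052} = \frac{1}{\left(458681 - \left(8 - 6128487\right)\right) - 6052} = \frac{1}{\left(458681 - -6128479\right) - 6052} = \frac{1}{\left(458681 + 6128479\right) - 6052} = \frac{1}{6587160 - 6052} = \frac{1}{6581108}$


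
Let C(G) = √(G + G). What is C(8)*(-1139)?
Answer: -4556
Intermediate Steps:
C(G) = √2*√G (C(G) = √(2*G) = √2*√G)
C(8)*(-1139) = (√2*√8)*(-1139) = (√2*(2*√2))*(-1139) = 4*(-1139) = -4556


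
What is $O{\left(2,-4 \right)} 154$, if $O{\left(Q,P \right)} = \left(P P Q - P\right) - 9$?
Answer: $4158$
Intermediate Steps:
$O{\left(Q,P \right)} = -9 - P + Q P^{2}$ ($O{\left(Q,P \right)} = \left(P^{2} Q - P\right) - 9 = \left(Q P^{2} - P\right) - 9 = \left(- P + Q P^{2}\right) - 9 = -9 - P + Q P^{2}$)
$O{\left(2,-4 \right)} 154 = \left(-9 - -4 + 2 \left(-4\right)^{2}\right) 154 = \left(-9 + 4 + 2 \cdot 16\right) 154 = \left(-9 + 4 + 32\right) 154 = 27 \cdot 154 = 4158$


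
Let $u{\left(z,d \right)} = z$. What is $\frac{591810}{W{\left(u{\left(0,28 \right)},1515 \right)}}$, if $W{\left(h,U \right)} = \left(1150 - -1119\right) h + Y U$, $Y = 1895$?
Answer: $\frac{39454}{191395} \approx 0.20614$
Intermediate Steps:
$W{\left(h,U \right)} = 1895 U + 2269 h$ ($W{\left(h,U \right)} = \left(1150 - -1119\right) h + 1895 U = \left(1150 + 1119\right) h + 1895 U = 2269 h + 1895 U = 1895 U + 2269 h$)
$\frac{591810}{W{\left(u{\left(0,28 \right)},1515 \right)}} = \frac{591810}{1895 \cdot 1515 + 2269 \cdot 0} = \frac{591810}{2870925 + 0} = \frac{591810}{2870925} = 591810 \cdot \frac{1}{2870925} = \frac{39454}{191395}$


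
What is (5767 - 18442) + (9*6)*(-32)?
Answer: -14403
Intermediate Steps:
(5767 - 18442) + (9*6)*(-32) = -12675 + 54*(-32) = -12675 - 1728 = -14403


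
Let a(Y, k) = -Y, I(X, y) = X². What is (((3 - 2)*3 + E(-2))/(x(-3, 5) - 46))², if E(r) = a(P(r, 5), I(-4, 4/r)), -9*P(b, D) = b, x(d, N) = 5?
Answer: 625/136161 ≈ 0.0045902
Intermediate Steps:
P(b, D) = -b/9
E(r) = r/9 (E(r) = -(-1)*r/9 = r/9)
(((3 - 2)*3 + E(-2))/(x(-3, 5) - 46))² = (((3 - 2)*3 + (⅑)*(-2))/(5 - 46))² = ((1*3 - 2/9)/(-41))² = ((3 - 2/9)*(-1/41))² = ((25/9)*(-1/41))² = (-25/369)² = 625/136161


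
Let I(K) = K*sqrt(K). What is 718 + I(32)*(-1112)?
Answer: 718 - 142336*sqrt(2) ≈ -2.0058e+5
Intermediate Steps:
I(K) = K**(3/2)
718 + I(32)*(-1112) = 718 + 32**(3/2)*(-1112) = 718 + (128*sqrt(2))*(-1112) = 718 - 142336*sqrt(2)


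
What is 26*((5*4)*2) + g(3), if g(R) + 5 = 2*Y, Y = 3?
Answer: 1041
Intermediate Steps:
g(R) = 1 (g(R) = -5 + 2*3 = -5 + 6 = 1)
26*((5*4)*2) + g(3) = 26*((5*4)*2) + 1 = 26*(20*2) + 1 = 26*40 + 1 = 1040 + 1 = 1041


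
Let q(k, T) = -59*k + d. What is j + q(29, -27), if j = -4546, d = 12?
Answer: -6245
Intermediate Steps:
q(k, T) = 12 - 59*k (q(k, T) = -59*k + 12 = 12 - 59*k)
j + q(29, -27) = -4546 + (12 - 59*29) = -4546 + (12 - 1711) = -4546 - 1699 = -6245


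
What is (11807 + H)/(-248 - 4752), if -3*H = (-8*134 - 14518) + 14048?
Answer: -12321/5000 ≈ -2.4642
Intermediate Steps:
H = 514 (H = -((-8*134 - 14518) + 14048)/3 = -((-1072 - 14518) + 14048)/3 = -(-15590 + 14048)/3 = -⅓*(-1542) = 514)
(11807 + H)/(-248 - 4752) = (11807 + 514)/(-248 - 4752) = 12321/(-5000) = 12321*(-1/5000) = -12321/5000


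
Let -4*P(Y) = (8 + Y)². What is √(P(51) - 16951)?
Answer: I*√71285/2 ≈ 133.5*I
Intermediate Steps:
P(Y) = -(8 + Y)²/4
√(P(51) - 16951) = √(-(8 + 51)²/4 - 16951) = √(-¼*59² - 16951) = √(-¼*3481 - 16951) = √(-3481/4 - 16951) = √(-71285/4) = I*√71285/2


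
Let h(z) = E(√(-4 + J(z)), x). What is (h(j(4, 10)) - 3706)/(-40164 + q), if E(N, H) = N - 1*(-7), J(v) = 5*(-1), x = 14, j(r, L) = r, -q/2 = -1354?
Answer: 3699/37456 - 3*I/37456 ≈ 0.098756 - 8.0094e-5*I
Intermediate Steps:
q = 2708 (q = -2*(-1354) = 2708)
J(v) = -5
E(N, H) = 7 + N (E(N, H) = N + 7 = 7 + N)
h(z) = 7 + 3*I (h(z) = 7 + √(-4 - 5) = 7 + √(-9) = 7 + 3*I)
(h(j(4, 10)) - 3706)/(-40164 + q) = ((7 + 3*I) - 3706)/(-40164 + 2708) = (-3699 + 3*I)/(-37456) = (-3699 + 3*I)*(-1/37456) = 3699/37456 - 3*I/37456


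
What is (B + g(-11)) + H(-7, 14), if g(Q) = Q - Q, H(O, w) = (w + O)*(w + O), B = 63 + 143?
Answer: 255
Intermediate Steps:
B = 206
H(O, w) = (O + w)² (H(O, w) = (O + w)*(O + w) = (O + w)²)
g(Q) = 0
(B + g(-11)) + H(-7, 14) = (206 + 0) + (-7 + 14)² = 206 + 7² = 206 + 49 = 255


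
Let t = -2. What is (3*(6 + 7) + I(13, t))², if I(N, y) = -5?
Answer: 1156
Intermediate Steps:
(3*(6 + 7) + I(13, t))² = (3*(6 + 7) - 5)² = (3*13 - 5)² = (39 - 5)² = 34² = 1156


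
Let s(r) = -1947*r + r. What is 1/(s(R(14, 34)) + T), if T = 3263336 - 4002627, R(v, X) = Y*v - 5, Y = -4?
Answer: -1/620585 ≈ -1.6114e-6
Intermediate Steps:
R(v, X) = -5 - 4*v (R(v, X) = -4*v - 5 = -5 - 4*v)
s(r) = -1946*r
T = -739291
1/(s(R(14, 34)) + T) = 1/(-1946*(-5 - 4*14) - 739291) = 1/(-1946*(-5 - 56) - 739291) = 1/(-1946*(-61) - 739291) = 1/(118706 - 739291) = 1/(-620585) = -1/620585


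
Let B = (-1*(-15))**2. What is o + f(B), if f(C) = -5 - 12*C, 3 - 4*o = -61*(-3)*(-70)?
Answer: 1993/4 ≈ 498.25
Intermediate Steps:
o = 12813/4 (o = 3/4 - (-61*(-3))*(-70)/4 = 3/4 - 183*(-70)/4 = 3/4 - 1/4*(-12810) = 3/4 + 6405/2 = 12813/4 ≈ 3203.3)
B = 225 (B = 15**2 = 225)
o + f(B) = 12813/4 + (-5 - 12*225) = 12813/4 + (-5 - 2700) = 12813/4 - 2705 = 1993/4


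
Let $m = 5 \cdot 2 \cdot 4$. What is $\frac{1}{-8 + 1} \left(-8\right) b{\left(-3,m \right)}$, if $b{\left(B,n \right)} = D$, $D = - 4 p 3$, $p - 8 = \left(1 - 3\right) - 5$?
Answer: $- \frac{96}{7} \approx -13.714$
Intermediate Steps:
$p = 1$ ($p = 8 + \left(\left(1 - 3\right) - 5\right) = 8 - 7 = 1$)
$m = 40$ ($m = 10 \cdot 4 = 40$)
$D = -12$ ($D = \left(-4\right) 1 \cdot 3 = \left(-4\right) 3 = -12$)
$b{\left(B,n \right)} = -12$
$\frac{1}{-8 + 1} \left(-8\right) b{\left(-3,m \right)} = \frac{1}{-8 + 1} \left(-8\right) \left(-12\right) = \frac{1}{-7} \left(-8\right) \left(-12\right) = \left(- \frac{1}{7}\right) \left(-8\right) \left(-12\right) = \frac{8}{7} \left(-12\right) = - \frac{96}{7}$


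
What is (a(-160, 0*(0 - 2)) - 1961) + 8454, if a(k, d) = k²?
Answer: 32093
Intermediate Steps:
(a(-160, 0*(0 - 2)) - 1961) + 8454 = ((-160)² - 1961) + 8454 = (25600 - 1961) + 8454 = 23639 + 8454 = 32093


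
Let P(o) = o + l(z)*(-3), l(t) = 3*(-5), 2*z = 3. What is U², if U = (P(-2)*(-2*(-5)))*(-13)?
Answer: 31248100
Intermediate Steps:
z = 3/2 (z = (½)*3 = 3/2 ≈ 1.5000)
l(t) = -15
P(o) = 45 + o (P(o) = o - 15*(-3) = o + 45 = 45 + o)
U = -5590 (U = ((45 - 2)*(-2*(-5)))*(-13) = (43*10)*(-13) = 430*(-13) = -5590)
U² = (-5590)² = 31248100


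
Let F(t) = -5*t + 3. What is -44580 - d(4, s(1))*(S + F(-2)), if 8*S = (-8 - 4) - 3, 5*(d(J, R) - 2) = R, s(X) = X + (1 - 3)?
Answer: -1784001/40 ≈ -44600.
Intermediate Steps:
s(X) = -2 + X (s(X) = X - 2 = -2 + X)
d(J, R) = 2 + R/5
F(t) = 3 - 5*t
S = -15/8 (S = ((-8 - 4) - 3)/8 = (-12 - 3)/8 = (⅛)*(-15) = -15/8 ≈ -1.8750)
-44580 - d(4, s(1))*(S + F(-2)) = -44580 - (2 + (-2 + 1)/5)*(-15/8 + (3 - 5*(-2))) = -44580 - (2 + (⅕)*(-1))*(-15/8 + (3 + 10)) = -44580 - (2 - ⅕)*(-15/8 + 13) = -44580 - 9*89/(5*8) = -44580 - 1*801/40 = -44580 - 801/40 = -1784001/40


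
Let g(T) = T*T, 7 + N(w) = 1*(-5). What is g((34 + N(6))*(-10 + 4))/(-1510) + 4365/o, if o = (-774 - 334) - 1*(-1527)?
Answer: -354753/316345 ≈ -1.1214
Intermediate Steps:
N(w) = -12 (N(w) = -7 + 1*(-5) = -7 - 5 = -12)
g(T) = T²
o = 419 (o = -1108 + 1527 = 419)
g((34 + N(6))*(-10 + 4))/(-1510) + 4365/o = ((34 - 12)*(-10 + 4))²/(-1510) + 4365/419 = (22*(-6))²*(-1/1510) + 4365*(1/419) = (-132)²*(-1/1510) + 4365/419 = 17424*(-1/1510) + 4365/419 = -8712/755 + 4365/419 = -354753/316345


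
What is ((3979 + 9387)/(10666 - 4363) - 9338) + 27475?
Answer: 114330877/6303 ≈ 18139.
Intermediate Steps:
((3979 + 9387)/(10666 - 4363) - 9338) + 27475 = (13366/6303 - 9338) + 27475 = -58844048/6303 + 27475 = 114330877/6303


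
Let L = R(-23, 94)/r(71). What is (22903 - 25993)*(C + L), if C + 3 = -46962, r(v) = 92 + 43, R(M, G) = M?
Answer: 1306101388/9 ≈ 1.4512e+8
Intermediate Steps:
r(v) = 135
C = -46965 (C = -3 - 46962 = -46965)
L = -23/135 ≈ -0.17037
(22903 - 25993)*(C + L) = (22903 - 25993)*(-46965 - 23/135) = -3090*(-6340298/135) = 1306101388/9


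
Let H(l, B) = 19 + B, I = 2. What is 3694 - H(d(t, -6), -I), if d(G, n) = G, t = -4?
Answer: 3677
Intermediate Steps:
3694 - H(d(t, -6), -I) = 3694 - (19 - 1*2) = 3694 - (19 - 2) = 3694 - 1*17 = 3694 - 17 = 3677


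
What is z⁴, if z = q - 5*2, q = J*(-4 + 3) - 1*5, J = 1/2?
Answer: 923521/16 ≈ 57720.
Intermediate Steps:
J = ½ ≈ 0.50000
q = -11/2 (q = (-4 + 3)/2 - 1*5 = (½)*(-1) - 5 = -½ - 5 = -11/2 ≈ -5.5000)
z = -31/2 (z = -11/2 - 5*2 = -11/2 - 10 = -31/2 ≈ -15.500)
z⁴ = (-31/2)⁴ = 923521/16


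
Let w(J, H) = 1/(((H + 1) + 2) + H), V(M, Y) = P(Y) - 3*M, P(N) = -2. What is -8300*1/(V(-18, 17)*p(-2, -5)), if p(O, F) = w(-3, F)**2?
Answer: -101675/13 ≈ -7821.2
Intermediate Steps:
V(M, Y) = -2 - 3*M
w(J, H) = 1/(3 + 2*H) (w(J, H) = 1/(((1 + H) + 2) + H) = 1/((3 + H) + H) = 1/(3 + 2*H))
p(O, F) = (3 + 2*F)**(-2) (p(O, F) = (1/(3 + 2*F))**2 = (3 + 2*F)**(-2))
-8300*1/(V(-18, 17)*p(-2, -5)) = -8300*(3 + 2*(-5))**2/(-2 - 3*(-18)) = -8300*(3 - 10)**2/(-2 + 54) = -8300/(52/(-7)**2) = -8300/((1/49)*52) = -8300/52/49 = -8300*49/52 = -101675/13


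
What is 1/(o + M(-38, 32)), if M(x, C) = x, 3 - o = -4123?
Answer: 1/4088 ≈ 0.00024462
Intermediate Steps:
o = 4126 (o = 3 - 1*(-4123) = 3 + 4123 = 4126)
1/(o + M(-38, 32)) = 1/(4126 - 38) = 1/4088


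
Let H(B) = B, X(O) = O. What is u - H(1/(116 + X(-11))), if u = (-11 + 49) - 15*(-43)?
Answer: 71714/105 ≈ 682.99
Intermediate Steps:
u = 683 (u = 38 + 645 = 683)
u - H(1/(116 + X(-11))) = 683 - 1/(116 - 11) = 683 - 1/105 = 71714/105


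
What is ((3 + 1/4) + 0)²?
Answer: 169/16 ≈ 10.563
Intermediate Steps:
((3 + 1/4) + 0)² = ((3 + ¼) + 0)² = (13/4 + 0)² = (13/4)² = 169/16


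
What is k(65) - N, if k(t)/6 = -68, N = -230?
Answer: -178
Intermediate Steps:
k(t) = -408 (k(t) = 6*(-68) = -408)
k(65) - N = -408 - 1*(-230) = -408 + 230 = -178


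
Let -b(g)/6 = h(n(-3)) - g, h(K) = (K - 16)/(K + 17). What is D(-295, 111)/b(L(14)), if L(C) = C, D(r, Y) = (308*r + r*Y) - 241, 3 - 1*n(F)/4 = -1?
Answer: -20641/14 ≈ -1474.4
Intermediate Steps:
n(F) = 16 (n(F) = 12 - 4*(-1) = 12 + 4 = 16)
h(K) = (-16 + K)/(17 + K)
D(r, Y) = -241 + 308*r + Y*r (D(r, Y) = (308*r + Y*r) - 241 = -241 + 308*r + Y*r)
b(g) = 6*g (b(g) = -6*((-16 + 16)/(17 + 16) - g) = -6*(0/33 - g) = -6*((1/33)*0 - g) = -6*(0 - g) = -(-6)*g = 6*g)
D(-295, 111)/b(L(14)) = (-241 + 308*(-295) + 111*(-295))/((6*14)) = (-241 - 90860 - 32745)/84 = -123846*1/84 = -20641/14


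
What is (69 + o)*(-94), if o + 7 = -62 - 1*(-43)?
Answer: -4042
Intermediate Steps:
o = -26 (o = -7 + (-62 - 1*(-43)) = -7 + (-62 + 43) = -7 - 19 = -26)
(69 + o)*(-94) = (69 - 26)*(-94) = 43*(-94) = -4042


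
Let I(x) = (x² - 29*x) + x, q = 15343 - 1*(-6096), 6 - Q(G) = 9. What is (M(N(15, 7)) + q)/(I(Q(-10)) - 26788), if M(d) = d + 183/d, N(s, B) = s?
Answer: -5649/7025 ≈ -0.80413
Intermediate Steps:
Q(G) = -3 (Q(G) = 6 - 1*9 = 6 - 9 = -3)
q = 21439 (q = 15343 + 6096 = 21439)
I(x) = x² - 28*x
(M(N(15, 7)) + q)/(I(Q(-10)) - 26788) = ((15 + 183/15) + 21439)/(-3*(-28 - 3) - 26788) = ((15 + 183*(1/15)) + 21439)/(-3*(-31) - 26788) = ((15 + 61/5) + 21439)/(93 - 26788) = (136/5 + 21439)/(-26695) = (107331/5)*(-1/26695) = -5649/7025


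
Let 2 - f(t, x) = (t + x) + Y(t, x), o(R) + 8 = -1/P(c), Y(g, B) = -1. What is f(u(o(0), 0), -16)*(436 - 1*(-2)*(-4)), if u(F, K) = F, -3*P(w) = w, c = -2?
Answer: 12198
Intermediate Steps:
P(w) = -w/3
o(R) = -19/2 (o(R) = -8 - 1/((-⅓*(-2))) = -8 - 1/⅔ = -8 - 1*3/2 = -8 - 3/2 = -19/2)
f(t, x) = 3 - t - x (f(t, x) = 2 - ((t + x) - 1) = 2 - (-1 + t + x) = 2 + (1 - t - x) = 3 - t - x)
f(u(o(0), 0), -16)*(436 - 1*(-2)*(-4)) = (3 - 1*(-19/2) - 1*(-16))*(436 - 1*(-2)*(-4)) = (3 + 19/2 + 16)*(436 + 2*(-4)) = 57*(436 - 8)/2 = (57/2)*428 = 12198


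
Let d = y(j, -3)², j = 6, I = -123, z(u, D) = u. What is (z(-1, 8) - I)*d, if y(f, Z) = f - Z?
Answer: 9882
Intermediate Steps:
d = 81 (d = (6 - 1*(-3))² = (6 + 3)² = 9² = 81)
(z(-1, 8) - I)*d = (-1 - 1*(-123))*81 = (-1 + 123)*81 = 122*81 = 9882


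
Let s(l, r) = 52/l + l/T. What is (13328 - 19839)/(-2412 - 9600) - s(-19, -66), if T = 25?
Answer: 23044657/5705700 ≈ 4.0389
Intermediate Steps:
s(l, r) = 52/l + l/25
(13328 - 19839)/(-2412 - 9600) - s(-19, -66) = (13328 - 19839)/(-2412 - 9600) - (52/(-19) + (1/25)*(-19)) = -6511/(-12012) - (52*(-1/19) - 19/25) = -6511*(-1/12012) - (-52/19 - 19/25) = 6511/12012 - 1*(-1661/475) = 6511/12012 + 1661/475 = 23044657/5705700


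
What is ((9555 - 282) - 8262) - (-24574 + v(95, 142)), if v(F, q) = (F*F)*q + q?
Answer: -1256107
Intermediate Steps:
v(F, q) = q + q*F**2 (v(F, q) = F**2*q + q = q*F**2 + q = q + q*F**2)
((9555 - 282) - 8262) - (-24574 + v(95, 142)) = ((9555 - 282) - 8262) - (-24574 + 142*(1 + 95**2)) = (9273 - 8262) - (-24574 + 142*(1 + 9025)) = 1011 - (-24574 + 142*9026) = 1011 - (-24574 + 1281692) = 1011 - 1*1257118 = 1011 - 1257118 = -1256107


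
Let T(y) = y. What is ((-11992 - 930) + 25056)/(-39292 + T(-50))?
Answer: -6067/19671 ≈ -0.30842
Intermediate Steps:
((-11992 - 930) + 25056)/(-39292 + T(-50)) = ((-11992 - 930) + 25056)/(-39292 - 50) = (-12922 + 25056)/(-39342) = 12134*(-1/39342) = -6067/19671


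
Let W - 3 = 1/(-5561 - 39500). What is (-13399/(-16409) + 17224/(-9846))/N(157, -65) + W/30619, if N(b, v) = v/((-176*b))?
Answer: -2872719617043825912518/7244645441424157845 ≈ -396.53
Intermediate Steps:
N(b, v) = -v/(176*b) (N(b, v) = v*(-1/(176*b)) = -v/(176*b))
W = 135182/45061 (W = 3 + 1/(-5561 - 39500) = 3 + 1/(-45061) = 3 - 1/45061 = 135182/45061 ≈ 3.0000)
(-13399/(-16409) + 17224/(-9846))/N(157, -65) + W/30619 = (-13399/(-16409) + 17224/(-9846))/((-1/176*(-65)/157)) + (135182/45061)/30619 = (-13399*(-1/16409) + 17224*(-1/9846))/((-1/176*(-65)*1/157)) + (135182/45061)*(1/30619) = (13399/16409 - 8612/4923)/(65/27632) + 135182/1379722759 = -75351031/80781507*27632/65 + 135182/1379722759 = -2082099688592/5250797955 + 135182/1379722759 = -2872719617043825912518/7244645441424157845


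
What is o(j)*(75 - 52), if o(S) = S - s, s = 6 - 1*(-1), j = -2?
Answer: -207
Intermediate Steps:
s = 7 (s = 6 + 1 = 7)
o(S) = -7 + S (o(S) = S - 1*7 = S - 7 = -7 + S)
o(j)*(75 - 52) = (-7 - 2)*(75 - 52) = -9*23 = -207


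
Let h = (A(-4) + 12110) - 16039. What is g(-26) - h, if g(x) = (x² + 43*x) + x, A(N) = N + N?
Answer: 3469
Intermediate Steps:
A(N) = 2*N
g(x) = x² + 44*x
h = -3937 (h = (2*(-4) + 12110) - 16039 = (-8 + 12110) - 16039 = 12102 - 16039 = -3937)
g(-26) - h = -26*(44 - 26) - 1*(-3937) = -26*18 + 3937 = -468 + 3937 = 3469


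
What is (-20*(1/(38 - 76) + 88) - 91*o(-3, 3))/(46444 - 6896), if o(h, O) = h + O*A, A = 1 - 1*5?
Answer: -7495/751412 ≈ -0.0099746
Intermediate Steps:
A = -4 (A = 1 - 5 = -4)
o(h, O) = h - 4*O (o(h, O) = h + O*(-4) = h - 4*O)
(-20*(1/(38 - 76) + 88) - 91*o(-3, 3))/(46444 - 6896) = (-20*(1/(38 - 76) + 88) - 91*(-3 - 4*3))/(46444 - 6896) = (-20*(1/(-38) + 88) - 91*(-3 - 12))/39548 = (-20*(-1/38 + 88) - 91*(-15))*(1/39548) = (-20*3343/38 + 1365)*(1/39548) = (-33430/19 + 1365)*(1/39548) = -7495/19*1/39548 = -7495/751412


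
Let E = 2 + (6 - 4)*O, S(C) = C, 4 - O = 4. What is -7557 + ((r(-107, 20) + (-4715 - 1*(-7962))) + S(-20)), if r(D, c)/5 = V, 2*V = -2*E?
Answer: -4340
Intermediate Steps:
O = 0 (O = 4 - 1*4 = 4 - 4 = 0)
E = 2 (E = 2 + (6 - 4)*0 = 2 + 2*0 = 2 + 0 = 2)
V = -2 (V = (-2*2)/2 = (½)*(-4) = -2)
r(D, c) = -10 (r(D, c) = 5*(-2) = -10)
-7557 + ((r(-107, 20) + (-4715 - 1*(-7962))) + S(-20)) = -7557 + ((-10 + (-4715 - 1*(-7962))) - 20) = -7557 + ((-10 + (-4715 + 7962)) - 20) = -7557 + ((-10 + 3247) - 20) = -7557 + (3237 - 20) = -7557 + 3217 = -4340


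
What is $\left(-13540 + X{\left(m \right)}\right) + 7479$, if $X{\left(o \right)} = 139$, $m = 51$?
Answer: $-5922$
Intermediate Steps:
$\left(-13540 + X{\left(m \right)}\right) + 7479 = \left(-13540 + 139\right) + 7479 = -13401 + 7479 = -5922$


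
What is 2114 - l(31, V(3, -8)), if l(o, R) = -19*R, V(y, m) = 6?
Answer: 2228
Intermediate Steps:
2114 - l(31, V(3, -8)) = 2114 - (-19)*6 = 2114 - 1*(-114) = 2114 + 114 = 2228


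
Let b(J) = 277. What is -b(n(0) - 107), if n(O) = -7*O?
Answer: -277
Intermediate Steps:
-b(n(0) - 107) = -1*277 = -277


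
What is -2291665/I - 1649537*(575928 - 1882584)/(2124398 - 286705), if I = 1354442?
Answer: 224563806906341183/191465275562 ≈ 1.1729e+6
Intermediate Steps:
-2291665/I - 1649537*(575928 - 1882584)/(2124398 - 286705) = -2291665/1354442 - 1649537*(575928 - 1882584)/(2124398 - 286705) = -2291665*1/1354442 - 1649537/(1837693/(-1306656)) = -2291665/1354442 - 1649537/(1837693*(-1/1306656)) = -2291665/1354442 - 1649537/(-141361/100512) = -2291665/1354442 - 1649537*(-100512/141361) = -2291665/1354442 + 165798262944/141361 = 224563806906341183/191465275562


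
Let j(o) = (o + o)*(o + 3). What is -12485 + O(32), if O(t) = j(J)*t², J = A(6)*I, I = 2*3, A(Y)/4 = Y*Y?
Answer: 1534119739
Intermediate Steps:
A(Y) = 4*Y² (A(Y) = 4*(Y*Y) = 4*Y²)
I = 6
J = 864 (J = (4*6²)*6 = (4*36)*6 = 144*6 = 864)
j(o) = 2*o*(3 + o) (j(o) = (2*o)*(3 + o) = 2*o*(3 + o))
O(t) = 1498176*t² (O(t) = (2*864*(3 + 864))*t² = (2*864*867)*t² = 1498176*t²)
-12485 + O(32) = -12485 + 1498176*32² = -12485 + 1498176*1024 = -12485 + 1534132224 = 1534119739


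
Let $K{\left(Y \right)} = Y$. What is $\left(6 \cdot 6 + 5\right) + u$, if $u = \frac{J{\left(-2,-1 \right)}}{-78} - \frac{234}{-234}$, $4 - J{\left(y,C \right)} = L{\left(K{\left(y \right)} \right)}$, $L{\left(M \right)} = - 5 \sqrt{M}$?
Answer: $\frac{1636}{39} - \frac{5 i \sqrt{2}}{78} \approx 41.949 - 0.090655 i$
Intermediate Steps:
$J{\left(y,C \right)} = 4 + 5 \sqrt{y}$ ($J{\left(y,C \right)} = 4 - - 5 \sqrt{y} = 4 + 5 \sqrt{y}$)
$u = \frac{37}{39} - \frac{5 i \sqrt{2}}{78}$ ($u = \frac{4 + 5 \sqrt{-2}}{-78} - \frac{234}{-234} = \left(4 + 5 i \sqrt{2}\right) \left(- \frac{1}{78}\right) - -1 = \left(4 + 5 i \sqrt{2}\right) \left(- \frac{1}{78}\right) + 1 = \left(- \frac{2}{39} - \frac{5 i \sqrt{2}}{78}\right) + 1 = \frac{37}{39} - \frac{5 i \sqrt{2}}{78} \approx 0.94872 - 0.090655 i$)
$\left(6 \cdot 6 + 5\right) + u = \left(6 \cdot 6 + 5\right) + \left(\frac{37}{39} - \frac{5 i \sqrt{2}}{78}\right) = \left(36 + 5\right) + \left(\frac{37}{39} - \frac{5 i \sqrt{2}}{78}\right) = 41 + \left(\frac{37}{39} - \frac{5 i \sqrt{2}}{78}\right) = \frac{1636}{39} - \frac{5 i \sqrt{2}}{78}$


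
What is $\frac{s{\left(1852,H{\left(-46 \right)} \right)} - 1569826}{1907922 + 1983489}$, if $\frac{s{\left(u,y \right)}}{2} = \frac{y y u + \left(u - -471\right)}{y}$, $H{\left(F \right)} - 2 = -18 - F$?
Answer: $- \frac{21878267}{58371165} \approx -0.37481$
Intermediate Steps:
$H{\left(F \right)} = -16 - F$ ($H{\left(F \right)} = 2 - \left(18 + F\right) = -16 - F$)
$s{\left(u,y \right)} = \frac{2 \left(471 + u + u y^{2}\right)}{y}$ ($s{\left(u,y \right)} = 2 \frac{y y u + \left(u - -471\right)}{y} = 2 \frac{y^{2} u + \left(u + 471\right)}{y} = 2 \frac{u y^{2} + \left(471 + u\right)}{y} = 2 \frac{471 + u + u y^{2}}{y} = \frac{2 \left(471 + u + u y^{2}\right)}{y}$)
$\frac{s{\left(1852,H{\left(-46 \right)} \right)} - 1569826}{1907922 + 1983489} = \frac{\frac{2 \left(471 + 1852 + 1852 \left(-16 - -46\right)^{2}\right)}{-16 - -46} - 1569826}{1907922 + 1983489} = \frac{\frac{2 \left(471 + 1852 + 1852 \left(-16 + 46\right)^{2}\right)}{-16 + 46} - 1569826}{3891411} = \left(\frac{2 \left(471 + 1852 + 1852 \cdot 30^{2}\right)}{30} - 1569826\right) \frac{1}{3891411} = \left(2 \cdot \frac{1}{30} \left(471 + 1852 + 1852 \cdot 900\right) - 1569826\right) \frac{1}{3891411} = \left(2 \cdot \frac{1}{30} \left(471 + 1852 + 1666800\right) - 1569826\right) \frac{1}{3891411} = \left(2 \cdot \frac{1}{30} \cdot 1669123 - 1569826\right) \frac{1}{3891411} = \left(\frac{1669123}{15} - 1569826\right) \frac{1}{3891411} = \left(- \frac{21878267}{15}\right) \frac{1}{3891411} = - \frac{21878267}{58371165}$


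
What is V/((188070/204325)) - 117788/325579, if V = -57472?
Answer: -382328540993476/6123164253 ≈ -62440.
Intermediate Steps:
V/((188070/204325)) - 117788/325579 = -57472/(188070/204325) - 117788/325579 = -57472/(188070*(1/204325)) - 117788*1/325579 = -57472/37614/40865 - 117788/325579 = -57472*40865/37614 - 117788/325579 = -1174296640/18807 - 117788/325579 = -382328540993476/6123164253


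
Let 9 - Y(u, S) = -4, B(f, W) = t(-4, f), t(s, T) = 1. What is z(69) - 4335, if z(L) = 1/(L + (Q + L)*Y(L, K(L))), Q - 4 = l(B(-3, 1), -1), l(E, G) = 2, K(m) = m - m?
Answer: -4525739/1044 ≈ -4335.0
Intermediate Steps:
K(m) = 0
B(f, W) = 1
Y(u, S) = 13 (Y(u, S) = 9 - 1*(-4) = 9 + 4 = 13)
Q = 6 (Q = 4 + 2 = 6)
z(L) = 1/(78 + 14*L) (z(L) = 1/(L + (6 + L)*13) = 1/(L + (78 + 13*L)) = 1/(78 + 14*L))
z(69) - 4335 = 1/(2*(39 + 7*69)) - 4335 = 1/(2*(39 + 483)) - 4335 = (½)/522 - 4335 = (½)*(1/522) - 4335 = 1/1044 - 4335 = -4525739/1044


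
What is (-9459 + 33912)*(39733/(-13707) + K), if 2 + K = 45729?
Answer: 1702853275552/1523 ≈ 1.1181e+9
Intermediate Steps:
K = 45727 (K = -2 + 45729 = 45727)
(-9459 + 33912)*(39733/(-13707) + K) = (-9459 + 33912)*(39733/(-13707) + 45727) = 24453*(39733*(-1/13707) + 45727) = 24453*(-39733/13707 + 45727) = 24453*(626740256/13707) = 1702853275552/1523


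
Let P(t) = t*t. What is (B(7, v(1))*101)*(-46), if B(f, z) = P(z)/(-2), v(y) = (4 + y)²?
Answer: 1451875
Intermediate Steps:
P(t) = t²
B(f, z) = -z²/2 (B(f, z) = z²/(-2) = z²*(-½) = -z²/2)
(B(7, v(1))*101)*(-46) = (-(4 + 1)⁴/2*101)*(-46) = (-(5²)²/2*101)*(-46) = (-½*25²*101)*(-46) = (-½*625*101)*(-46) = -625/2*101*(-46) = -63125/2*(-46) = 1451875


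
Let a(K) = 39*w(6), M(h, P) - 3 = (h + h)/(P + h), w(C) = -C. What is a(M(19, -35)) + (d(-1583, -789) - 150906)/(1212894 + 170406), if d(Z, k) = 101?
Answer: -64768601/276660 ≈ -234.11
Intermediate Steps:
M(h, P) = 3 + 2*h/(P + h) (M(h, P) = 3 + (h + h)/(P + h) = 3 + (2*h)/(P + h) = 3 + 2*h/(P + h))
a(K) = -234 (a(K) = 39*(-1*6) = 39*(-6) = -234)
a(M(19, -35)) + (d(-1583, -789) - 150906)/(1212894 + 170406) = -234 + (101 - 150906)/(1212894 + 170406) = -234 - 150805/1383300 = -234 - 150805*1/1383300 = -234 - 30161/276660 = -64768601/276660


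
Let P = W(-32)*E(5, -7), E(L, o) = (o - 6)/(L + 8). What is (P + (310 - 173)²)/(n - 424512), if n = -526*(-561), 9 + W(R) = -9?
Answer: -18787/129426 ≈ -0.14516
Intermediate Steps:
E(L, o) = (-6 + o)/(8 + L)
W(R) = -18 (W(R) = -9 - 9 = -18)
n = 295086
P = 18 (P = -18*(-6 - 7)/(8 + 5) = -18*(-13)/13 = -18*(-1) = 18)
(P + (310 - 173)²)/(n - 424512) = (18 + (310 - 173)²)/(295086 - 424512) = (18 + 137²)/(-129426) = (18 + 18769)*(-1/129426) = 18787*(-1/129426) = -18787/129426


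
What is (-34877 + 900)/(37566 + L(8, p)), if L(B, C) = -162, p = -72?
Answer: -33977/37404 ≈ -0.90838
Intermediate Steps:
(-34877 + 900)/(37566 + L(8, p)) = (-34877 + 900)/(37566 - 162) = -33977/37404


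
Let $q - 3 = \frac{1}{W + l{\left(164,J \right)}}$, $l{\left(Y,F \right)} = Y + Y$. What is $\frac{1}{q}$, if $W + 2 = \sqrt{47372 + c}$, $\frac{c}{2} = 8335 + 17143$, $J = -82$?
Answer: $\frac{24170}{73489} + \frac{2 \sqrt{24582}}{73489} \approx 0.33316$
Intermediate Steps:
$c = 50956$ ($c = 2 \left(8335 + 17143\right) = 2 \cdot 25478 = 50956$)
$l{\left(Y,F \right)} = 2 Y$
$W = -2 + 2 \sqrt{24582}$ ($W = -2 + \sqrt{47372 + 50956} = -2 + \sqrt{98328} = -2 + 2 \sqrt{24582} \approx 311.57$)
$q = 3 + \frac{1}{326 + 2 \sqrt{24582}}$ ($q = 3 + \frac{1}{\left(-2 + 2 \sqrt{24582}\right) + 2 \cdot 164} = 3 + \frac{1}{\left(-2 + 2 \sqrt{24582}\right) + 328} = 3 + \frac{1}{326 + 2 \sqrt{24582}} \approx 3.0016$)
$\frac{1}{q} = \frac{1}{\frac{12085}{3974} - \frac{\sqrt{24582}}{3974}}$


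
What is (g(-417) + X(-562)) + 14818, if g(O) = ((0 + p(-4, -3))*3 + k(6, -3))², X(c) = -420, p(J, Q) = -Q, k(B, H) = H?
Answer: 14434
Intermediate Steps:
g(O) = 36 (g(O) = ((0 - 1*(-3))*3 - 3)² = ((0 + 3)*3 - 3)² = (3*3 - 3)² = (9 - 3)² = 6² = 36)
(g(-417) + X(-562)) + 14818 = (36 - 420) + 14818 = -384 + 14818 = 14434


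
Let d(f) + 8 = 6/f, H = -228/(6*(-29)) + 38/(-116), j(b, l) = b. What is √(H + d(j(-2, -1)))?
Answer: I*√33698/58 ≈ 3.165*I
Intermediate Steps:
H = 57/58 (H = -228/(-174) + 38*(-1/116) = -228*(-1/174) - 19/58 = 38/29 - 19/58 = 57/58 ≈ 0.98276)
d(f) = -8 + 6/f
√(H + d(j(-2, -1))) = √(57/58 + (-8 + 6/(-2))) = √(57/58 + (-8 + 6*(-½))) = √(57/58 + (-8 - 3)) = √(57/58 - 11) = √(-581/58) = I*√33698/58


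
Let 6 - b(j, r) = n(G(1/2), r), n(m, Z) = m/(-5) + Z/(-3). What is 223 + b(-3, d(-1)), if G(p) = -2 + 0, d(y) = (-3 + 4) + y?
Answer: 1143/5 ≈ 228.60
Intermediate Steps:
d(y) = 1 + y
G(p) = -2
n(m, Z) = -Z/3 - m/5 (n(m, Z) = m*(-⅕) + Z*(-⅓) = -m/5 - Z/3 = -Z/3 - m/5)
b(j, r) = 28/5 + r/3 (b(j, r) = 6 - (-r/3 - ⅕*(-2)) = 6 - (-r/3 + ⅖) = 6 - (⅖ - r/3) = 6 + (-⅖ + r/3) = 28/5 + r/3)
223 + b(-3, d(-1)) = 223 + (28/5 + (1 - 1)/3) = 223 + (28/5 + (⅓)*0) = 223 + (28/5 + 0) = 223 + 28/5 = 1143/5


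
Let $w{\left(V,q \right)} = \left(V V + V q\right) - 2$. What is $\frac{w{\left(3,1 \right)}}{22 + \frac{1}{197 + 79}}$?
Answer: $\frac{2760}{6073} \approx 0.45447$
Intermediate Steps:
$w{\left(V,q \right)} = -2 + V^{2} + V q$ ($w{\left(V,q \right)} = \left(V^{2} + V q\right) - 2 = -2 + V^{2} + V q$)
$\frac{w{\left(3,1 \right)}}{22 + \frac{1}{197 + 79}} = \frac{-2 + 3^{2} + 3 \cdot 1}{22 + \frac{1}{197 + 79}} = \frac{-2 + 9 + 3}{22 + \frac{1}{276}} = \frac{1}{22 + \frac{1}{276}} \cdot 10 = \frac{1}{\frac{6073}{276}} \cdot 10 = \frac{276}{6073} \cdot 10 = \frac{2760}{6073}$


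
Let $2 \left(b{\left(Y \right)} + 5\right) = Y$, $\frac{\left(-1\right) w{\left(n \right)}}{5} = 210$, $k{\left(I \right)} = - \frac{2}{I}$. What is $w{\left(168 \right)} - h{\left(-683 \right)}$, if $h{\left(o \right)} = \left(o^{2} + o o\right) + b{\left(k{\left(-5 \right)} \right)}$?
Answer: $- \frac{4670116}{5} \approx -9.3402 \cdot 10^{5}$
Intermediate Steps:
$w{\left(n \right)} = -1050$ ($w{\left(n \right)} = \left(-5\right) 210 = -1050$)
$b{\left(Y \right)} = -5 + \frac{Y}{2}$
$h{\left(o \right)} = - \frac{24}{5} + 2 o^{2}$ ($h{\left(o \right)} = \left(o^{2} + o o\right) - \left(5 - \frac{\left(-2\right) \frac{1}{-5}}{2}\right) = \left(o^{2} + o^{2}\right) - \left(5 - \frac{\left(-2\right) \left(- \frac{1}{5}\right)}{2}\right) = 2 o^{2} + \left(-5 + \frac{1}{2} \cdot \frac{2}{5}\right) = 2 o^{2} + \left(-5 + \frac{1}{5}\right) = 2 o^{2} - \frac{24}{5} = - \frac{24}{5} + 2 o^{2}$)
$w{\left(168 \right)} - h{\left(-683 \right)} = -1050 - \left(- \frac{24}{5} + 2 \left(-683\right)^{2}\right) = -1050 - \left(- \frac{24}{5} + 2 \cdot 466489\right) = -1050 - \left(- \frac{24}{5} + 932978\right) = -1050 - \frac{4664866}{5} = - \frac{4670116}{5}$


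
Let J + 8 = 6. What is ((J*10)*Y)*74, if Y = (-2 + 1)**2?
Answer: -1480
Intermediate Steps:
J = -2 (J = -8 + 6 = -2)
Y = 1 (Y = (-1)**2 = 1)
((J*10)*Y)*74 = (-2*10*1)*74 = -20*1*74 = -20*74 = -1480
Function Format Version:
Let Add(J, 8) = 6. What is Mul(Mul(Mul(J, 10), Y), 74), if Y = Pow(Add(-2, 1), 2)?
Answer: -1480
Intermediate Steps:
J = -2 (J = Add(-8, 6) = -2)
Y = 1 (Y = Pow(-1, 2) = 1)
Mul(Mul(Mul(J, 10), Y), 74) = Mul(Mul(Mul(-2, 10), 1), 74) = Mul(Mul(-20, 1), 74) = Mul(-20, 74) = -1480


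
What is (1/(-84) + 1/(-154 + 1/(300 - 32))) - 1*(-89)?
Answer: 34275357/385196 ≈ 88.982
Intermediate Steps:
(1/(-84) + 1/(-154 + 1/(300 - 32))) - 1*(-89) = (-1/84 + 1/(-154 + 1/268)) + 89 = (-1/84 + 1/(-41271/268)) + 89 = (-1/84 - 268/41271) + 89 = -7087/385196 + 89 = 34275357/385196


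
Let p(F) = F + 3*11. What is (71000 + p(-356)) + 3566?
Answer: 74243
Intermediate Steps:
p(F) = 33 + F (p(F) = F + 33 = 33 + F)
(71000 + p(-356)) + 3566 = (71000 + (33 - 356)) + 3566 = (71000 - 323) + 3566 = 70677 + 3566 = 74243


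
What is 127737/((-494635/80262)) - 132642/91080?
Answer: -10376185212191/500570620 ≈ -20729.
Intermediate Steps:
127737/((-494635/80262)) - 132642/91080 = 127737/((-494635*1/80262)) - 132642*1/91080 = 127737/(-494635/80262) - 7369/5060 = 127737*(-80262/494635) - 7369/5060 = -10252427094/494635 - 7369/5060 = -10376185212191/500570620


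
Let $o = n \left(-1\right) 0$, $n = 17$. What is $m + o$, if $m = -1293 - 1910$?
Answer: $-3203$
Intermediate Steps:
$o = 0$ ($o = 17 \left(-1\right) 0 = \left(-17\right) 0 = 0$)
$m = -3203$ ($m = -1293 - 1910 = -3203$)
$m + o = -3203 + 0 = -3203$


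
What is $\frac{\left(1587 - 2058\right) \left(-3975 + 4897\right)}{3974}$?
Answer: $- \frac{217131}{1987} \approx -109.28$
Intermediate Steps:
$\frac{\left(1587 - 2058\right) \left(-3975 + 4897\right)}{3974} = \left(-471\right) 922 \cdot \frac{1}{3974} = \left(-434262\right) \frac{1}{3974} = - \frac{217131}{1987}$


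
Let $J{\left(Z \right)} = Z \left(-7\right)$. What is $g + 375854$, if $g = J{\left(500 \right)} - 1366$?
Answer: $370988$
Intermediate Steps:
$J{\left(Z \right)} = - 7 Z$
$g = -4866$ ($g = \left(-7\right) 500 - 1366 = -3500 - 1366 = -4866$)
$g + 375854 = -4866 + 375854 = 370988$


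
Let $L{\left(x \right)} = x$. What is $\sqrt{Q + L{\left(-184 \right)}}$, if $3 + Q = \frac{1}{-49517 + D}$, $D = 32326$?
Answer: $\frac{13 i \sqrt{327007202}}{17191} \approx 13.675 i$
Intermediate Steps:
$Q = - \frac{51574}{17191}$ ($Q = -3 + \frac{1}{-49517 + 32326} = -3 + \frac{1}{-17191} = -3 - \frac{1}{17191} = - \frac{51574}{17191} \approx -3.0001$)
$\sqrt{Q + L{\left(-184 \right)}} = \sqrt{- \frac{51574}{17191} - 184} = \sqrt{- \frac{3214718}{17191}} = \frac{13 i \sqrt{327007202}}{17191}$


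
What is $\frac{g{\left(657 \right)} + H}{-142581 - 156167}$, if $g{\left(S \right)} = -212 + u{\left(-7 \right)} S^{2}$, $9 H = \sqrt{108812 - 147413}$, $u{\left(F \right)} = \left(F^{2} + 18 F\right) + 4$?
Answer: $\frac{31510589}{298748} - \frac{i \sqrt{4289}}{896244} \approx 105.48 - 7.3072 \cdot 10^{-5} i$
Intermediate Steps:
$u{\left(F \right)} = 4 + F^{2} + 18 F$
$H = \frac{i \sqrt{4289}}{3}$ ($H = \frac{\sqrt{108812 - 147413}}{9} = \frac{\sqrt{-38601}}{9} = \frac{3 i \sqrt{4289}}{9} = \frac{i \sqrt{4289}}{3} \approx 21.83 i$)
$g{\left(S \right)} = -212 - 73 S^{2}$ ($g{\left(S \right)} = -212 + \left(4 + \left(-7\right)^{2} + 18 \left(-7\right)\right) S^{2} = -212 + \left(4 + 49 - 126\right) S^{2} = -212 - 73 S^{2}$)
$\frac{g{\left(657 \right)} + H}{-142581 - 156167} = \frac{\left(-212 - 73 \cdot 657^{2}\right) + \frac{i \sqrt{4289}}{3}}{-142581 - 156167} = \frac{\left(-212 - 31510377\right) + \frac{i \sqrt{4289}}{3}}{-298748} = \left(\left(-212 - 31510377\right) + \frac{i \sqrt{4289}}{3}\right) \left(- \frac{1}{298748}\right) = \left(-31510589 + \frac{i \sqrt{4289}}{3}\right) \left(- \frac{1}{298748}\right) = \frac{31510589}{298748} - \frac{i \sqrt{4289}}{896244}$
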